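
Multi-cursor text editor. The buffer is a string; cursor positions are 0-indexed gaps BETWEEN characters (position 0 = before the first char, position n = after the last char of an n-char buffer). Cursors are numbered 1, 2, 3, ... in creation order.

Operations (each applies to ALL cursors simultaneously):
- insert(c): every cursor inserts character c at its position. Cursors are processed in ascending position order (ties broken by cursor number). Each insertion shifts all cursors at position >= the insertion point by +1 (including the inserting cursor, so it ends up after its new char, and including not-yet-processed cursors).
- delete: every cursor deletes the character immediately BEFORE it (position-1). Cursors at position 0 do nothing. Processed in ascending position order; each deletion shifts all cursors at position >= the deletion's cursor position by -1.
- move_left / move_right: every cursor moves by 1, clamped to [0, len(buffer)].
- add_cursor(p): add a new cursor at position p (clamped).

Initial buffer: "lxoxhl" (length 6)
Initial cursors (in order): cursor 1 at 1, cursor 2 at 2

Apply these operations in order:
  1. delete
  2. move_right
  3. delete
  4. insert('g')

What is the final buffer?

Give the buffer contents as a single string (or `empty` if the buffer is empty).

Answer: ggxhl

Derivation:
After op 1 (delete): buffer="oxhl" (len 4), cursors c1@0 c2@0, authorship ....
After op 2 (move_right): buffer="oxhl" (len 4), cursors c1@1 c2@1, authorship ....
After op 3 (delete): buffer="xhl" (len 3), cursors c1@0 c2@0, authorship ...
After op 4 (insert('g')): buffer="ggxhl" (len 5), cursors c1@2 c2@2, authorship 12...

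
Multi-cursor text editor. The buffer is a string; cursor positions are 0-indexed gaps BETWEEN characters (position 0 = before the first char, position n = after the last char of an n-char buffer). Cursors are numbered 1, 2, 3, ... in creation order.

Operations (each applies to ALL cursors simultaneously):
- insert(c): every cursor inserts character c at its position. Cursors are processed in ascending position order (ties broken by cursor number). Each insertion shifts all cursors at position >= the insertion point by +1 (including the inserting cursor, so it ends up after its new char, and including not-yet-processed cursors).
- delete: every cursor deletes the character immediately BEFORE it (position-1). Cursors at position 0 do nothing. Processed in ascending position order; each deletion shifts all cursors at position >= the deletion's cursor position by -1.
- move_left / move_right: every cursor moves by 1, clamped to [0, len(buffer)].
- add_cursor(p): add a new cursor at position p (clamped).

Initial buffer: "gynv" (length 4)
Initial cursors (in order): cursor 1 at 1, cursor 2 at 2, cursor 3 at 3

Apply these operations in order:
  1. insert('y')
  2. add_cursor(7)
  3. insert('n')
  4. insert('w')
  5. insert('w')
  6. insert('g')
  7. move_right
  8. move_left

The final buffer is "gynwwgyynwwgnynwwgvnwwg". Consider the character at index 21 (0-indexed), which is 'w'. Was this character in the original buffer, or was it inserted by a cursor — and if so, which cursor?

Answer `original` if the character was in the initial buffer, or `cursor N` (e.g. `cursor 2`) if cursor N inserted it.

Answer: cursor 4

Derivation:
After op 1 (insert('y')): buffer="gyyynyv" (len 7), cursors c1@2 c2@4 c3@6, authorship .1.2.3.
After op 2 (add_cursor(7)): buffer="gyyynyv" (len 7), cursors c1@2 c2@4 c3@6 c4@7, authorship .1.2.3.
After op 3 (insert('n')): buffer="gynyynnynvn" (len 11), cursors c1@3 c2@6 c3@9 c4@11, authorship .11.22.33.4
After op 4 (insert('w')): buffer="gynwyynwnynwvnw" (len 15), cursors c1@4 c2@8 c3@12 c4@15, authorship .111.222.333.44
After op 5 (insert('w')): buffer="gynwwyynwwnynwwvnww" (len 19), cursors c1@5 c2@10 c3@15 c4@19, authorship .1111.2222.3333.444
After op 6 (insert('g')): buffer="gynwwgyynwwgnynwwgvnwwg" (len 23), cursors c1@6 c2@12 c3@18 c4@23, authorship .11111.22222.33333.4444
After op 7 (move_right): buffer="gynwwgyynwwgnynwwgvnwwg" (len 23), cursors c1@7 c2@13 c3@19 c4@23, authorship .11111.22222.33333.4444
After op 8 (move_left): buffer="gynwwgyynwwgnynwwgvnwwg" (len 23), cursors c1@6 c2@12 c3@18 c4@22, authorship .11111.22222.33333.4444
Authorship (.=original, N=cursor N): . 1 1 1 1 1 . 2 2 2 2 2 . 3 3 3 3 3 . 4 4 4 4
Index 21: author = 4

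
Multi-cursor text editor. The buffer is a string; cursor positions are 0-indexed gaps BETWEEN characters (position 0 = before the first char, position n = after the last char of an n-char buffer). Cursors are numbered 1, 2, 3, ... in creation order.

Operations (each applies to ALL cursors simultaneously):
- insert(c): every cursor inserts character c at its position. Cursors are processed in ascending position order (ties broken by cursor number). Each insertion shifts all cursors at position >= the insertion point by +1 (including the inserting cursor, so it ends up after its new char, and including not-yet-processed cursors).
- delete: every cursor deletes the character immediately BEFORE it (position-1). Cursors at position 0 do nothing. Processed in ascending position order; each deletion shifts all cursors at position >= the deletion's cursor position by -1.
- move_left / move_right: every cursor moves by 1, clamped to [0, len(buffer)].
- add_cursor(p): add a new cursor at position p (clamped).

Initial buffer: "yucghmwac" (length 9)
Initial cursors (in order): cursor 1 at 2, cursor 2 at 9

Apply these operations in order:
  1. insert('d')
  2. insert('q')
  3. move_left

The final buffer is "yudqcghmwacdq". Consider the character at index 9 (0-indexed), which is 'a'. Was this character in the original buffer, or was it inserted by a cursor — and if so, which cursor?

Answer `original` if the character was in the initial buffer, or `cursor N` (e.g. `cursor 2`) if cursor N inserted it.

After op 1 (insert('d')): buffer="yudcghmwacd" (len 11), cursors c1@3 c2@11, authorship ..1.......2
After op 2 (insert('q')): buffer="yudqcghmwacdq" (len 13), cursors c1@4 c2@13, authorship ..11.......22
After op 3 (move_left): buffer="yudqcghmwacdq" (len 13), cursors c1@3 c2@12, authorship ..11.......22
Authorship (.=original, N=cursor N): . . 1 1 . . . . . . . 2 2
Index 9: author = original

Answer: original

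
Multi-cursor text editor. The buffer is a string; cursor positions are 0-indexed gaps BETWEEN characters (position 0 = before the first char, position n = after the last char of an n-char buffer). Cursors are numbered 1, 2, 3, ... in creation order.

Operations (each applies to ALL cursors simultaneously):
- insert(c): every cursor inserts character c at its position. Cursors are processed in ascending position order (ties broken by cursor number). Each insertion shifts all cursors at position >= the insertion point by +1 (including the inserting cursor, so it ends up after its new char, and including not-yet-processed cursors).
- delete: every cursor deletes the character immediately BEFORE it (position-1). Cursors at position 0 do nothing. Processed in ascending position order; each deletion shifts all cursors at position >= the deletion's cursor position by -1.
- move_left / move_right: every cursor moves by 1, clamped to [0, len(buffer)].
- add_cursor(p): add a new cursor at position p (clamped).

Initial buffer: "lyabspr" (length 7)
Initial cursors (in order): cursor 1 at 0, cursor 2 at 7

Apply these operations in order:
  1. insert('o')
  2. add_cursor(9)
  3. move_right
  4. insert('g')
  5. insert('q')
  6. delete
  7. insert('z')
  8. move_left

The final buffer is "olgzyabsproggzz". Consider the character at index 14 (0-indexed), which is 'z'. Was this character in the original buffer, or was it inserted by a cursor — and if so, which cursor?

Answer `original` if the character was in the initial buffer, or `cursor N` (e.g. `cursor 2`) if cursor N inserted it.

After op 1 (insert('o')): buffer="olyabspro" (len 9), cursors c1@1 c2@9, authorship 1.......2
After op 2 (add_cursor(9)): buffer="olyabspro" (len 9), cursors c1@1 c2@9 c3@9, authorship 1.......2
After op 3 (move_right): buffer="olyabspro" (len 9), cursors c1@2 c2@9 c3@9, authorship 1.......2
After op 4 (insert('g')): buffer="olgyabsprogg" (len 12), cursors c1@3 c2@12 c3@12, authorship 1.1......223
After op 5 (insert('q')): buffer="olgqyabsproggqq" (len 15), cursors c1@4 c2@15 c3@15, authorship 1.11......22323
After op 6 (delete): buffer="olgyabsprogg" (len 12), cursors c1@3 c2@12 c3@12, authorship 1.1......223
After op 7 (insert('z')): buffer="olgzyabsproggzz" (len 15), cursors c1@4 c2@15 c3@15, authorship 1.11......22323
After op 8 (move_left): buffer="olgzyabsproggzz" (len 15), cursors c1@3 c2@14 c3@14, authorship 1.11......22323
Authorship (.=original, N=cursor N): 1 . 1 1 . . . . . . 2 2 3 2 3
Index 14: author = 3

Answer: cursor 3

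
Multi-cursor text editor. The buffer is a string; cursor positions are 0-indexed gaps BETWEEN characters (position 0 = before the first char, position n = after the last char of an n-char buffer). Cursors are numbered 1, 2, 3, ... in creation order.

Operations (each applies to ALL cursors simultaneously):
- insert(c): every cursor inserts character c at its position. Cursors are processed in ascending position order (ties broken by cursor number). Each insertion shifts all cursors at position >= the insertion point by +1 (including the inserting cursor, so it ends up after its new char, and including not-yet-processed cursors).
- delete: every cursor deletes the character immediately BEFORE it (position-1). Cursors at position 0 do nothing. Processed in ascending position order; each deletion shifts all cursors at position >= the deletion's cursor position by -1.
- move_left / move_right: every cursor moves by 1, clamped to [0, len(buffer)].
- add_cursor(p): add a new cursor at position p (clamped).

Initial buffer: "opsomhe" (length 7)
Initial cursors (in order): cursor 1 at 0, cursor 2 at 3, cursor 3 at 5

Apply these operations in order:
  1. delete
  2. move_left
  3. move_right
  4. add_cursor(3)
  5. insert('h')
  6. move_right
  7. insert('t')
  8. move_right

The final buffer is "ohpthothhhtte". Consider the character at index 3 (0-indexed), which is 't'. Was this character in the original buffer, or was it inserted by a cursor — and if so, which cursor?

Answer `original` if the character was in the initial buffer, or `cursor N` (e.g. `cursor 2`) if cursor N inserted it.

After op 1 (delete): buffer="opohe" (len 5), cursors c1@0 c2@2 c3@3, authorship .....
After op 2 (move_left): buffer="opohe" (len 5), cursors c1@0 c2@1 c3@2, authorship .....
After op 3 (move_right): buffer="opohe" (len 5), cursors c1@1 c2@2 c3@3, authorship .....
After op 4 (add_cursor(3)): buffer="opohe" (len 5), cursors c1@1 c2@2 c3@3 c4@3, authorship .....
After op 5 (insert('h')): buffer="ohphohhhe" (len 9), cursors c1@2 c2@4 c3@7 c4@7, authorship .1.2.34..
After op 6 (move_right): buffer="ohphohhhe" (len 9), cursors c1@3 c2@5 c3@8 c4@8, authorship .1.2.34..
After op 7 (insert('t')): buffer="ohpthothhhtte" (len 13), cursors c1@4 c2@7 c3@12 c4@12, authorship .1.12.234.34.
After op 8 (move_right): buffer="ohpthothhhtte" (len 13), cursors c1@5 c2@8 c3@13 c4@13, authorship .1.12.234.34.
Authorship (.=original, N=cursor N): . 1 . 1 2 . 2 3 4 . 3 4 .
Index 3: author = 1

Answer: cursor 1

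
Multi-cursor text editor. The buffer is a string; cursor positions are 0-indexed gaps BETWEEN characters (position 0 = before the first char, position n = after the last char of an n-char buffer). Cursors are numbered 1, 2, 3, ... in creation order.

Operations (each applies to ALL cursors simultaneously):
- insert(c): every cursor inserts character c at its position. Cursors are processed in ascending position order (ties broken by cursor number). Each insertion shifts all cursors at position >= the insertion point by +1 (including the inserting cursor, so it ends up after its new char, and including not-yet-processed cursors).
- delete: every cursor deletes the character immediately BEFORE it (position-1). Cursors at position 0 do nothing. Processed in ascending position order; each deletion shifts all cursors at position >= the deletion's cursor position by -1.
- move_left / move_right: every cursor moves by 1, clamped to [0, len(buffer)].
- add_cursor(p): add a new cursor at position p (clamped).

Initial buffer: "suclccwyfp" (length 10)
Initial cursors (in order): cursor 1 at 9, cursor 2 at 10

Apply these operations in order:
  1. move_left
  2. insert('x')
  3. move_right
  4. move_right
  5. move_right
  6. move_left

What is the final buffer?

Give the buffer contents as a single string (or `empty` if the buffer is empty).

Answer: suclccwyxfxp

Derivation:
After op 1 (move_left): buffer="suclccwyfp" (len 10), cursors c1@8 c2@9, authorship ..........
After op 2 (insert('x')): buffer="suclccwyxfxp" (len 12), cursors c1@9 c2@11, authorship ........1.2.
After op 3 (move_right): buffer="suclccwyxfxp" (len 12), cursors c1@10 c2@12, authorship ........1.2.
After op 4 (move_right): buffer="suclccwyxfxp" (len 12), cursors c1@11 c2@12, authorship ........1.2.
After op 5 (move_right): buffer="suclccwyxfxp" (len 12), cursors c1@12 c2@12, authorship ........1.2.
After op 6 (move_left): buffer="suclccwyxfxp" (len 12), cursors c1@11 c2@11, authorship ........1.2.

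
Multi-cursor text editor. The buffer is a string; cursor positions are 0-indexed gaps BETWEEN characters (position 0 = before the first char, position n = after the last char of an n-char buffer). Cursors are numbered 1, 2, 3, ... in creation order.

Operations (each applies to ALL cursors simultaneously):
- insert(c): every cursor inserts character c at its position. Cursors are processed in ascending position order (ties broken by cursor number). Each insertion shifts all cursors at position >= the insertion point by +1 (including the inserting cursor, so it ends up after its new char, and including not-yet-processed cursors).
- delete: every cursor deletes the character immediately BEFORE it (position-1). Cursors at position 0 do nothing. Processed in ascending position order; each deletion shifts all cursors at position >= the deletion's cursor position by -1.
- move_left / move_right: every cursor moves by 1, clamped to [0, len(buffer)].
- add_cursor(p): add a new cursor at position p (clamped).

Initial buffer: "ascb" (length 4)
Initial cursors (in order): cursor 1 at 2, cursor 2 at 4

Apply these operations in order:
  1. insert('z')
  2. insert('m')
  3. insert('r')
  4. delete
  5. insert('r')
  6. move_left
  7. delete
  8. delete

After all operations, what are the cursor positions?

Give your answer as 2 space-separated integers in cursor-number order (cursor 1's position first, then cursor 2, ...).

After op 1 (insert('z')): buffer="aszcbz" (len 6), cursors c1@3 c2@6, authorship ..1..2
After op 2 (insert('m')): buffer="aszmcbzm" (len 8), cursors c1@4 c2@8, authorship ..11..22
After op 3 (insert('r')): buffer="aszmrcbzmr" (len 10), cursors c1@5 c2@10, authorship ..111..222
After op 4 (delete): buffer="aszmcbzm" (len 8), cursors c1@4 c2@8, authorship ..11..22
After op 5 (insert('r')): buffer="aszmrcbzmr" (len 10), cursors c1@5 c2@10, authorship ..111..222
After op 6 (move_left): buffer="aszmrcbzmr" (len 10), cursors c1@4 c2@9, authorship ..111..222
After op 7 (delete): buffer="aszrcbzr" (len 8), cursors c1@3 c2@7, authorship ..11..22
After op 8 (delete): buffer="asrcbr" (len 6), cursors c1@2 c2@5, authorship ..1..2

Answer: 2 5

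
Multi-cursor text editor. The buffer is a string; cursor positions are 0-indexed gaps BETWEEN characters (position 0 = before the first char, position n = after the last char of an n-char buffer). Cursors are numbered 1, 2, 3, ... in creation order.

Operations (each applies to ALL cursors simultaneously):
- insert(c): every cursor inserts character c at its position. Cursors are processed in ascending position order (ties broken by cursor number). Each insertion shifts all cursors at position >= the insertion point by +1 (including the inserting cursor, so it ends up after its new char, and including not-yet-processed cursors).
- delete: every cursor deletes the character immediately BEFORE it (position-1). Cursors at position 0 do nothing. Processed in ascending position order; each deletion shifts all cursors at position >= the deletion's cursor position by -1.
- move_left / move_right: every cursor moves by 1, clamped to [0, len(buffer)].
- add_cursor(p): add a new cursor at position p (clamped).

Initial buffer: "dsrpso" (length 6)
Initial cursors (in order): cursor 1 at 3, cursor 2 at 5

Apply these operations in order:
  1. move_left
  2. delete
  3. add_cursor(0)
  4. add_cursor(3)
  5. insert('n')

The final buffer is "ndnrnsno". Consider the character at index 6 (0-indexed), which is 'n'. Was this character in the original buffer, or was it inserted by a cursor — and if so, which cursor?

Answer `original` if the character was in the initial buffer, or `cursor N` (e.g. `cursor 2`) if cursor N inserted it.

Answer: cursor 4

Derivation:
After op 1 (move_left): buffer="dsrpso" (len 6), cursors c1@2 c2@4, authorship ......
After op 2 (delete): buffer="drso" (len 4), cursors c1@1 c2@2, authorship ....
After op 3 (add_cursor(0)): buffer="drso" (len 4), cursors c3@0 c1@1 c2@2, authorship ....
After op 4 (add_cursor(3)): buffer="drso" (len 4), cursors c3@0 c1@1 c2@2 c4@3, authorship ....
After op 5 (insert('n')): buffer="ndnrnsno" (len 8), cursors c3@1 c1@3 c2@5 c4@7, authorship 3.1.2.4.
Authorship (.=original, N=cursor N): 3 . 1 . 2 . 4 .
Index 6: author = 4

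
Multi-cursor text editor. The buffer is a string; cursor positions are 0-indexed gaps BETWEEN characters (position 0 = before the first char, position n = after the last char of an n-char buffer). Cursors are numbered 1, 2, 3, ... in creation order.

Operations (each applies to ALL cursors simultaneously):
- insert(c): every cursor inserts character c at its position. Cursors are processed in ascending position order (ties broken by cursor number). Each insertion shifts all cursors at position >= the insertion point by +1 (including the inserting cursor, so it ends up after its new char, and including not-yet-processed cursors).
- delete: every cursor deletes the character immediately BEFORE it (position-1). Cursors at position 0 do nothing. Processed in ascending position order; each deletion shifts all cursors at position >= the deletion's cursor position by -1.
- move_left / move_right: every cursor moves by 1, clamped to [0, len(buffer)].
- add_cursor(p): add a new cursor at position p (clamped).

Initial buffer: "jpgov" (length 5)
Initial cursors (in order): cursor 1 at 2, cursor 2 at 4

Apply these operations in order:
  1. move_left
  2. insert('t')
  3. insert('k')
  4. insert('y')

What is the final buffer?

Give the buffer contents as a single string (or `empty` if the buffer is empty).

Answer: jtkypgtkyov

Derivation:
After op 1 (move_left): buffer="jpgov" (len 5), cursors c1@1 c2@3, authorship .....
After op 2 (insert('t')): buffer="jtpgtov" (len 7), cursors c1@2 c2@5, authorship .1..2..
After op 3 (insert('k')): buffer="jtkpgtkov" (len 9), cursors c1@3 c2@7, authorship .11..22..
After op 4 (insert('y')): buffer="jtkypgtkyov" (len 11), cursors c1@4 c2@9, authorship .111..222..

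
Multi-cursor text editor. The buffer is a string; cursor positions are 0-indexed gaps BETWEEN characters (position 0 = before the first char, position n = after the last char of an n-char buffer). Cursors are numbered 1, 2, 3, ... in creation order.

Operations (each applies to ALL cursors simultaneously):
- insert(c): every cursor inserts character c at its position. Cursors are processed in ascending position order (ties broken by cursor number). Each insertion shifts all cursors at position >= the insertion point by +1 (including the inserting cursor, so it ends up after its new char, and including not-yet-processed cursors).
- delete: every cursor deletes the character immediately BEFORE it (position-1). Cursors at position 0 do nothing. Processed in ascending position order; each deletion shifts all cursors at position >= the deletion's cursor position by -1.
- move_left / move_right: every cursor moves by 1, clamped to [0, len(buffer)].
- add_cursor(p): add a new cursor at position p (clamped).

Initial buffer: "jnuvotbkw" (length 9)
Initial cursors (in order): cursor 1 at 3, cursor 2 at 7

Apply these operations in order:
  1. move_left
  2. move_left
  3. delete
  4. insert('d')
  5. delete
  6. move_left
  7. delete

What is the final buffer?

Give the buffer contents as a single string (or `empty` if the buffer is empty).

After op 1 (move_left): buffer="jnuvotbkw" (len 9), cursors c1@2 c2@6, authorship .........
After op 2 (move_left): buffer="jnuvotbkw" (len 9), cursors c1@1 c2@5, authorship .........
After op 3 (delete): buffer="nuvtbkw" (len 7), cursors c1@0 c2@3, authorship .......
After op 4 (insert('d')): buffer="dnuvdtbkw" (len 9), cursors c1@1 c2@5, authorship 1...2....
After op 5 (delete): buffer="nuvtbkw" (len 7), cursors c1@0 c2@3, authorship .......
After op 6 (move_left): buffer="nuvtbkw" (len 7), cursors c1@0 c2@2, authorship .......
After op 7 (delete): buffer="nvtbkw" (len 6), cursors c1@0 c2@1, authorship ......

Answer: nvtbkw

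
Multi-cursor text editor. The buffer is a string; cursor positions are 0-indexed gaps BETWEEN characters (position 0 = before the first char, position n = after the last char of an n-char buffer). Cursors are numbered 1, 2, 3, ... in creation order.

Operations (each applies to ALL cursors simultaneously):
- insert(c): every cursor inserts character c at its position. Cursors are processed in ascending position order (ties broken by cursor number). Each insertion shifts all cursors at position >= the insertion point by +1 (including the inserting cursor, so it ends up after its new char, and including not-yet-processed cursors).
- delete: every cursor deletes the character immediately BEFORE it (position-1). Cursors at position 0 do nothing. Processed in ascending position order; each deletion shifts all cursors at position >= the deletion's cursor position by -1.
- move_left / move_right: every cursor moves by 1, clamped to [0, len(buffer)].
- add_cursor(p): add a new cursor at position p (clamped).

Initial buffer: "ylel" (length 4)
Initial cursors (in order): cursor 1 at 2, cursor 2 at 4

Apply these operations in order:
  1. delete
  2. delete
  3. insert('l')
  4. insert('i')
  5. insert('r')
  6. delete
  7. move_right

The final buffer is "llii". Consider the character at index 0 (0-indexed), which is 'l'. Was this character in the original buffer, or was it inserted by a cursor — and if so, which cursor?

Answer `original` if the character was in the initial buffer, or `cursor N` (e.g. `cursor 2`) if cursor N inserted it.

After op 1 (delete): buffer="ye" (len 2), cursors c1@1 c2@2, authorship ..
After op 2 (delete): buffer="" (len 0), cursors c1@0 c2@0, authorship 
After op 3 (insert('l')): buffer="ll" (len 2), cursors c1@2 c2@2, authorship 12
After op 4 (insert('i')): buffer="llii" (len 4), cursors c1@4 c2@4, authorship 1212
After op 5 (insert('r')): buffer="lliirr" (len 6), cursors c1@6 c2@6, authorship 121212
After op 6 (delete): buffer="llii" (len 4), cursors c1@4 c2@4, authorship 1212
After op 7 (move_right): buffer="llii" (len 4), cursors c1@4 c2@4, authorship 1212
Authorship (.=original, N=cursor N): 1 2 1 2
Index 0: author = 1

Answer: cursor 1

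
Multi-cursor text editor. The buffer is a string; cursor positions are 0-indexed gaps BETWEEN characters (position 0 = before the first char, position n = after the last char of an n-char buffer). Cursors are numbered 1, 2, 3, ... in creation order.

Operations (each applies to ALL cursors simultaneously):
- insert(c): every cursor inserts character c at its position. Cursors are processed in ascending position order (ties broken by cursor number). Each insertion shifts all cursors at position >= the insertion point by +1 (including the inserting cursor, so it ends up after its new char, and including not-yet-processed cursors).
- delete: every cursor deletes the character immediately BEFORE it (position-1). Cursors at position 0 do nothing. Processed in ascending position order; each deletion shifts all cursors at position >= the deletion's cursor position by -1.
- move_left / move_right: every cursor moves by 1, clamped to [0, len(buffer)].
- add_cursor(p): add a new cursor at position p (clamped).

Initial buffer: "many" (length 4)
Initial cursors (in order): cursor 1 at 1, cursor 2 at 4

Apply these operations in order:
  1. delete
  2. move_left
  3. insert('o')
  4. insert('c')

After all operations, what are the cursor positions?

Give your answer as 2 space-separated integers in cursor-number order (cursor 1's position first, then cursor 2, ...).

After op 1 (delete): buffer="an" (len 2), cursors c1@0 c2@2, authorship ..
After op 2 (move_left): buffer="an" (len 2), cursors c1@0 c2@1, authorship ..
After op 3 (insert('o')): buffer="oaon" (len 4), cursors c1@1 c2@3, authorship 1.2.
After op 4 (insert('c')): buffer="ocaocn" (len 6), cursors c1@2 c2@5, authorship 11.22.

Answer: 2 5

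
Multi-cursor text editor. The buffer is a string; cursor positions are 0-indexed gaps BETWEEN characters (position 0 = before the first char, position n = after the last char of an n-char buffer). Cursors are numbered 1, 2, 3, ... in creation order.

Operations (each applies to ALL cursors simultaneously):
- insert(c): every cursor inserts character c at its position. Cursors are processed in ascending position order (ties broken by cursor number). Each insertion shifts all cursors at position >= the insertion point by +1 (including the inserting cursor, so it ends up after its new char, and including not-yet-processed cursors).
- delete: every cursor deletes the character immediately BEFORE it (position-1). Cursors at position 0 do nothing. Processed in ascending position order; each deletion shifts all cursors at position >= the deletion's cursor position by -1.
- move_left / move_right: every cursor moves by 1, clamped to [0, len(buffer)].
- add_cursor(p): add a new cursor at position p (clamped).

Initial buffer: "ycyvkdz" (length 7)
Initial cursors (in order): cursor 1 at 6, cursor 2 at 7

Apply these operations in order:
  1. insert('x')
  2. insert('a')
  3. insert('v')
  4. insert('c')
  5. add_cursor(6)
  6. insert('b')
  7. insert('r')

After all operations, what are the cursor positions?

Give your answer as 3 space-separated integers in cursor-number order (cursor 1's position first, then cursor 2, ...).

Answer: 14 21 8

Derivation:
After op 1 (insert('x')): buffer="ycyvkdxzx" (len 9), cursors c1@7 c2@9, authorship ......1.2
After op 2 (insert('a')): buffer="ycyvkdxazxa" (len 11), cursors c1@8 c2@11, authorship ......11.22
After op 3 (insert('v')): buffer="ycyvkdxavzxav" (len 13), cursors c1@9 c2@13, authorship ......111.222
After op 4 (insert('c')): buffer="ycyvkdxavczxavc" (len 15), cursors c1@10 c2@15, authorship ......1111.2222
After op 5 (add_cursor(6)): buffer="ycyvkdxavczxavc" (len 15), cursors c3@6 c1@10 c2@15, authorship ......1111.2222
After op 6 (insert('b')): buffer="ycyvkdbxavcbzxavcb" (len 18), cursors c3@7 c1@12 c2@18, authorship ......311111.22222
After op 7 (insert('r')): buffer="ycyvkdbrxavcbrzxavcbr" (len 21), cursors c3@8 c1@14 c2@21, authorship ......33111111.222222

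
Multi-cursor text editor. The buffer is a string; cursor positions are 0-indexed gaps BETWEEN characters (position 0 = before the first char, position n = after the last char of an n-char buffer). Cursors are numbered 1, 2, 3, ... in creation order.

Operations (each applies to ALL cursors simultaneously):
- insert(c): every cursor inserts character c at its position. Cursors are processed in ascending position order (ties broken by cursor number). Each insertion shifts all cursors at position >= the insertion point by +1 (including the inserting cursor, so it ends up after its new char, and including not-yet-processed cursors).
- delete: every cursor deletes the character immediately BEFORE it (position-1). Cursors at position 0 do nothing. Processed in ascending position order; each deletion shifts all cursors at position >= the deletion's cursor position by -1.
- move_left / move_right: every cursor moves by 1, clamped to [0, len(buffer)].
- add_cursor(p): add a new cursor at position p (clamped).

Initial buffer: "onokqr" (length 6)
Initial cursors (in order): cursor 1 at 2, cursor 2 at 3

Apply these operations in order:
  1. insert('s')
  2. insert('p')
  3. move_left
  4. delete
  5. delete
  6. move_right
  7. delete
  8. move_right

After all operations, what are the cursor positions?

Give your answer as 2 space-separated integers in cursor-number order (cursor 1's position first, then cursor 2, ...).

Answer: 2 2

Derivation:
After op 1 (insert('s')): buffer="onsoskqr" (len 8), cursors c1@3 c2@5, authorship ..1.2...
After op 2 (insert('p')): buffer="onspospkqr" (len 10), cursors c1@4 c2@7, authorship ..11.22...
After op 3 (move_left): buffer="onspospkqr" (len 10), cursors c1@3 c2@6, authorship ..11.22...
After op 4 (delete): buffer="onpopkqr" (len 8), cursors c1@2 c2@4, authorship ..1.2...
After op 5 (delete): buffer="oppkqr" (len 6), cursors c1@1 c2@2, authorship .12...
After op 6 (move_right): buffer="oppkqr" (len 6), cursors c1@2 c2@3, authorship .12...
After op 7 (delete): buffer="okqr" (len 4), cursors c1@1 c2@1, authorship ....
After op 8 (move_right): buffer="okqr" (len 4), cursors c1@2 c2@2, authorship ....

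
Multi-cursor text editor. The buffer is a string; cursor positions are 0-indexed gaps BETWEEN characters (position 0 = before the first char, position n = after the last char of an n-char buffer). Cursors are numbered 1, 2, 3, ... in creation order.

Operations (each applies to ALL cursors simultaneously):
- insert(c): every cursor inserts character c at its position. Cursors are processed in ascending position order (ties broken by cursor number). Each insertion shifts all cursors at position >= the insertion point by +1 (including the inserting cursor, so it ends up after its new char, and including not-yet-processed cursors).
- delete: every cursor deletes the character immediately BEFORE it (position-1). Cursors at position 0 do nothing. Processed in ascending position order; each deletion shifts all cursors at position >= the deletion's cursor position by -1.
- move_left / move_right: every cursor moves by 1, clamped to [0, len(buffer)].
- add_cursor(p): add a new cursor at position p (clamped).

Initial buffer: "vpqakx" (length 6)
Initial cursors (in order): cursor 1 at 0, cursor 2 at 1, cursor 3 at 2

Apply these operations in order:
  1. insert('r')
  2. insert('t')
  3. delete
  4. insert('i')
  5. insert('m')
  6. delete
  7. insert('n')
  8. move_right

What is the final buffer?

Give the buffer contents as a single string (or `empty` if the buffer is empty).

Answer: rinvrinprinqakx

Derivation:
After op 1 (insert('r')): buffer="rvrprqakx" (len 9), cursors c1@1 c2@3 c3@5, authorship 1.2.3....
After op 2 (insert('t')): buffer="rtvrtprtqakx" (len 12), cursors c1@2 c2@5 c3@8, authorship 11.22.33....
After op 3 (delete): buffer="rvrprqakx" (len 9), cursors c1@1 c2@3 c3@5, authorship 1.2.3....
After op 4 (insert('i')): buffer="rivripriqakx" (len 12), cursors c1@2 c2@5 c3@8, authorship 11.22.33....
After op 5 (insert('m')): buffer="rimvrimprimqakx" (len 15), cursors c1@3 c2@7 c3@11, authorship 111.222.333....
After op 6 (delete): buffer="rivripriqakx" (len 12), cursors c1@2 c2@5 c3@8, authorship 11.22.33....
After op 7 (insert('n')): buffer="rinvrinprinqakx" (len 15), cursors c1@3 c2@7 c3@11, authorship 111.222.333....
After op 8 (move_right): buffer="rinvrinprinqakx" (len 15), cursors c1@4 c2@8 c3@12, authorship 111.222.333....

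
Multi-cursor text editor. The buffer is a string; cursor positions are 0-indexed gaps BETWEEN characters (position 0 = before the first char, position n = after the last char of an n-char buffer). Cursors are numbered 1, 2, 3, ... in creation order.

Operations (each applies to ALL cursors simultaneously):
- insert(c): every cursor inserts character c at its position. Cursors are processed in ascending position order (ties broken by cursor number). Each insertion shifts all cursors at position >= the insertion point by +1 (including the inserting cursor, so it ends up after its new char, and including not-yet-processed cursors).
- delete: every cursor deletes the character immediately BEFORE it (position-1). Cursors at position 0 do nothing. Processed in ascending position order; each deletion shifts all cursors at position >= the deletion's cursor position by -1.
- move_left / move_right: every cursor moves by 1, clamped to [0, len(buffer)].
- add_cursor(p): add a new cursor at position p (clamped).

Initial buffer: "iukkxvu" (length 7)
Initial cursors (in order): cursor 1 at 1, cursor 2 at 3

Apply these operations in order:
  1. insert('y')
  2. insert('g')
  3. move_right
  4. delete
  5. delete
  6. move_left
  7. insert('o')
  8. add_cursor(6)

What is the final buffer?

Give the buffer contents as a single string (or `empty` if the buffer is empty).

After op 1 (insert('y')): buffer="iyukykxvu" (len 9), cursors c1@2 c2@5, authorship .1..2....
After op 2 (insert('g')): buffer="iygukygkxvu" (len 11), cursors c1@3 c2@7, authorship .11..22....
After op 3 (move_right): buffer="iygukygkxvu" (len 11), cursors c1@4 c2@8, authorship .11..22....
After op 4 (delete): buffer="iygkygxvu" (len 9), cursors c1@3 c2@6, authorship .11.22...
After op 5 (delete): buffer="iykyxvu" (len 7), cursors c1@2 c2@4, authorship .1.2...
After op 6 (move_left): buffer="iykyxvu" (len 7), cursors c1@1 c2@3, authorship .1.2...
After op 7 (insert('o')): buffer="ioykoyxvu" (len 9), cursors c1@2 c2@5, authorship .11.22...
After op 8 (add_cursor(6)): buffer="ioykoyxvu" (len 9), cursors c1@2 c2@5 c3@6, authorship .11.22...

Answer: ioykoyxvu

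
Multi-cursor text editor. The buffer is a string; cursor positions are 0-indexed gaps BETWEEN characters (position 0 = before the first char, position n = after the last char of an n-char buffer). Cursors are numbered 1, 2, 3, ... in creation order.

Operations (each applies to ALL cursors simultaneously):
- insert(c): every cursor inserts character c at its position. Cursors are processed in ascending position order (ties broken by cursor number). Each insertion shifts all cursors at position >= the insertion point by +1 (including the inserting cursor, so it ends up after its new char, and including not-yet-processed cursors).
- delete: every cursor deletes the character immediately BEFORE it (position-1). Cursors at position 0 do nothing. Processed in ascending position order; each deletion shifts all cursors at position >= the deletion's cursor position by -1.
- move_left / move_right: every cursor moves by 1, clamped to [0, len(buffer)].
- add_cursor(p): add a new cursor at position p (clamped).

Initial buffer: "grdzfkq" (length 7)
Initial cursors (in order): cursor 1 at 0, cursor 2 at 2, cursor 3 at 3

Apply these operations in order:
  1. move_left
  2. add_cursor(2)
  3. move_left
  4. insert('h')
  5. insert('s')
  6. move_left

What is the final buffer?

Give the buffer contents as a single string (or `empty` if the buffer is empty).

Answer: hhssghhssrdzfkq

Derivation:
After op 1 (move_left): buffer="grdzfkq" (len 7), cursors c1@0 c2@1 c3@2, authorship .......
After op 2 (add_cursor(2)): buffer="grdzfkq" (len 7), cursors c1@0 c2@1 c3@2 c4@2, authorship .......
After op 3 (move_left): buffer="grdzfkq" (len 7), cursors c1@0 c2@0 c3@1 c4@1, authorship .......
After op 4 (insert('h')): buffer="hhghhrdzfkq" (len 11), cursors c1@2 c2@2 c3@5 c4@5, authorship 12.34......
After op 5 (insert('s')): buffer="hhssghhssrdzfkq" (len 15), cursors c1@4 c2@4 c3@9 c4@9, authorship 1212.3434......
After op 6 (move_left): buffer="hhssghhssrdzfkq" (len 15), cursors c1@3 c2@3 c3@8 c4@8, authorship 1212.3434......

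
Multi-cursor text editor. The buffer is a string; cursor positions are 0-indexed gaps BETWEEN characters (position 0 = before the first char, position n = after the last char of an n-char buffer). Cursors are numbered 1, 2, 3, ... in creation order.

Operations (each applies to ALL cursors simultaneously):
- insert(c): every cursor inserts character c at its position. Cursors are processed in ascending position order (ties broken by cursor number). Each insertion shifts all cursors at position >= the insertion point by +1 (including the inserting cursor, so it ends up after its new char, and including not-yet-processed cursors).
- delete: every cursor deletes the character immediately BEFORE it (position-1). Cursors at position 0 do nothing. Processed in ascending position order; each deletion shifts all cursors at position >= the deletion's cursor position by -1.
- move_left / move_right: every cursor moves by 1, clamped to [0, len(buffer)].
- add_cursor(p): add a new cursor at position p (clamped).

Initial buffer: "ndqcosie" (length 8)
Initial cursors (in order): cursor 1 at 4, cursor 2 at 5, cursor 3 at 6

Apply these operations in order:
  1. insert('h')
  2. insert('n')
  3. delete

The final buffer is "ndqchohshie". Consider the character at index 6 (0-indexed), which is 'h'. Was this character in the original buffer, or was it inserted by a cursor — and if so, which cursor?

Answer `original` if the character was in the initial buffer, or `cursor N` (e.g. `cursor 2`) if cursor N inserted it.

Answer: cursor 2

Derivation:
After op 1 (insert('h')): buffer="ndqchohshie" (len 11), cursors c1@5 c2@7 c3@9, authorship ....1.2.3..
After op 2 (insert('n')): buffer="ndqchnohnshnie" (len 14), cursors c1@6 c2@9 c3@12, authorship ....11.22.33..
After op 3 (delete): buffer="ndqchohshie" (len 11), cursors c1@5 c2@7 c3@9, authorship ....1.2.3..
Authorship (.=original, N=cursor N): . . . . 1 . 2 . 3 . .
Index 6: author = 2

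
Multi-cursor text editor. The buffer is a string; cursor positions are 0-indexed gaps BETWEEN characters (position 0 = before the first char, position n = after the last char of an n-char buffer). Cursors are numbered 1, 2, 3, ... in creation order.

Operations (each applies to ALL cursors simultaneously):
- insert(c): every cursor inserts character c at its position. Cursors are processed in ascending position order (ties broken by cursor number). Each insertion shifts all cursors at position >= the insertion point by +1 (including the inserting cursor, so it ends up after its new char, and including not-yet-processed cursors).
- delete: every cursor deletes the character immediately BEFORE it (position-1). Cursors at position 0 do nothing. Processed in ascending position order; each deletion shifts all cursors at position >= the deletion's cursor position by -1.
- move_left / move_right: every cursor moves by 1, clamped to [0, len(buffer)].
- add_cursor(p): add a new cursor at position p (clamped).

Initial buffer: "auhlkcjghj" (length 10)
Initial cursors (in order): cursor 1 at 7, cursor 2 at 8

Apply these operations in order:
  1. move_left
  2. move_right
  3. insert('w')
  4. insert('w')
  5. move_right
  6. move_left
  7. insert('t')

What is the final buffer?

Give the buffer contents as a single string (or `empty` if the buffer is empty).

Answer: auhlkcjwwtgwwthj

Derivation:
After op 1 (move_left): buffer="auhlkcjghj" (len 10), cursors c1@6 c2@7, authorship ..........
After op 2 (move_right): buffer="auhlkcjghj" (len 10), cursors c1@7 c2@8, authorship ..........
After op 3 (insert('w')): buffer="auhlkcjwgwhj" (len 12), cursors c1@8 c2@10, authorship .......1.2..
After op 4 (insert('w')): buffer="auhlkcjwwgwwhj" (len 14), cursors c1@9 c2@12, authorship .......11.22..
After op 5 (move_right): buffer="auhlkcjwwgwwhj" (len 14), cursors c1@10 c2@13, authorship .......11.22..
After op 6 (move_left): buffer="auhlkcjwwgwwhj" (len 14), cursors c1@9 c2@12, authorship .......11.22..
After op 7 (insert('t')): buffer="auhlkcjwwtgwwthj" (len 16), cursors c1@10 c2@14, authorship .......111.222..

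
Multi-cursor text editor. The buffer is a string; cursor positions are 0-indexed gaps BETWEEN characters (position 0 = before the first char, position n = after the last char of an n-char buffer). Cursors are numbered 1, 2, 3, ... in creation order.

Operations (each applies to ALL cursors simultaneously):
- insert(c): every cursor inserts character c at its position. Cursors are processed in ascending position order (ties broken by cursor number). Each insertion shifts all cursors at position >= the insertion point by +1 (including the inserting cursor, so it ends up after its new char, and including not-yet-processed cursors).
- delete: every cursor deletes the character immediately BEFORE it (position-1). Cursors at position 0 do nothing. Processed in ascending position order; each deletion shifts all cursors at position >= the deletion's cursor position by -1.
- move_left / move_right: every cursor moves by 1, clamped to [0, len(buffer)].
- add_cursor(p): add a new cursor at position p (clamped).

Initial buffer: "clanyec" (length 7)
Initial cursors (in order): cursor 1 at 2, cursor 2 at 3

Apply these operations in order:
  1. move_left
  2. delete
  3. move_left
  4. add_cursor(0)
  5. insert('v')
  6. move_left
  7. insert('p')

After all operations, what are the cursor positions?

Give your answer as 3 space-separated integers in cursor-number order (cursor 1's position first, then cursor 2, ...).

Answer: 5 5 5

Derivation:
After op 1 (move_left): buffer="clanyec" (len 7), cursors c1@1 c2@2, authorship .......
After op 2 (delete): buffer="anyec" (len 5), cursors c1@0 c2@0, authorship .....
After op 3 (move_left): buffer="anyec" (len 5), cursors c1@0 c2@0, authorship .....
After op 4 (add_cursor(0)): buffer="anyec" (len 5), cursors c1@0 c2@0 c3@0, authorship .....
After op 5 (insert('v')): buffer="vvvanyec" (len 8), cursors c1@3 c2@3 c3@3, authorship 123.....
After op 6 (move_left): buffer="vvvanyec" (len 8), cursors c1@2 c2@2 c3@2, authorship 123.....
After op 7 (insert('p')): buffer="vvpppvanyec" (len 11), cursors c1@5 c2@5 c3@5, authorship 121233.....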